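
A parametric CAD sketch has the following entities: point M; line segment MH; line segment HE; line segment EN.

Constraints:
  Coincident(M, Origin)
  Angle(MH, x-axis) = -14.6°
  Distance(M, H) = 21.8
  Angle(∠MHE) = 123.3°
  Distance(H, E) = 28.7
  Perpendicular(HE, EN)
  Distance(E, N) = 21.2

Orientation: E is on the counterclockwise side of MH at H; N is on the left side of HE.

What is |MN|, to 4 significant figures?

40.78

M is at the origin; MH runs at -14.6° with length 21.8, so H = 21.8·(cos -14.6°, sin -14.6°) = (21.10, -5.495). ∠MHE = 123.3°, so HE runs at -14.6° + (180° − 123.3°) = 42.10° from the x-axis; with |HE| = 28.7, E = H + 28.7·(cos 42.10°, sin 42.10°) = (42.39, 13.75). HE is perpendicular to EN; with |EN| = 21.2 on the left of HE, N = E + 21.2·(-0.6704, 0.7420) = (28.18, 29.48). Then |MN| = |N − M| = 40.78.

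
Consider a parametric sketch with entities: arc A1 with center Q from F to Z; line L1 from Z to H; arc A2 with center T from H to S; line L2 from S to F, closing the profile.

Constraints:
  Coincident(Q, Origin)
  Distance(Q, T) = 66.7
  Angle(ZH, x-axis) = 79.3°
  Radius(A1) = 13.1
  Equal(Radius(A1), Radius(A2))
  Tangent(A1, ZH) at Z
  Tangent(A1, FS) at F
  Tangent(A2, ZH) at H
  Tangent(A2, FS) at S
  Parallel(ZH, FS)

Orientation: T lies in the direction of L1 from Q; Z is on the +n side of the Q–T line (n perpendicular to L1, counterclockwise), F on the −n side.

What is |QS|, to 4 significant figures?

67.97

The slot axis is L1's direction at 79.3°, so u = (cos 79.3°, sin 79.3°) = (0.1857, 0.9826) and n = (−sin 79.3°, cos 79.3°) = (-0.9826, 0.1857). Q is at the origin and T lies 66.7 along u from Q, so T = 66.7·u = (12.38, 65.54). Tangency of A1 to both parallel lines with radius 13.1 puts Z and F at Q ± 13.1·n: Z = (-12.87, 2.432), F = (12.87, -2.432). Equal radii place H and S the same way about T: H = T + 13.1·n = (-0.4883, 67.97), S = T − 13.1·n = (25.26, 63.11). Then |QS| = |S − Q| = 67.97.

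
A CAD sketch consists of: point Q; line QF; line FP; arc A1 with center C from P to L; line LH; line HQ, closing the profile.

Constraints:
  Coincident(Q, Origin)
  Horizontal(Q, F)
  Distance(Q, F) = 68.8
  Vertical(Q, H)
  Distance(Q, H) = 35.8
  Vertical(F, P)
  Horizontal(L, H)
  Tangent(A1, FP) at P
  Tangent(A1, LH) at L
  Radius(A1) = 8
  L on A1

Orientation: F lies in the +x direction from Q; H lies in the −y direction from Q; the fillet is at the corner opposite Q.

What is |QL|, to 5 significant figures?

70.557

The virtual corner opposite Q is at (68.800, -35.800). A1 meets FP tangentially, so CP is at right angles to FP and since A1 is tangent to LH there, CL ⟂ LH, with radius 8.0, so the center C sits 8.0 in from both sides at C = (60.800, -27.800). That places the tangent points at P = (68.800, -27.800) on FP and L = (60.800, -35.800) on LH. Then |QL| = |L − Q| = 70.557.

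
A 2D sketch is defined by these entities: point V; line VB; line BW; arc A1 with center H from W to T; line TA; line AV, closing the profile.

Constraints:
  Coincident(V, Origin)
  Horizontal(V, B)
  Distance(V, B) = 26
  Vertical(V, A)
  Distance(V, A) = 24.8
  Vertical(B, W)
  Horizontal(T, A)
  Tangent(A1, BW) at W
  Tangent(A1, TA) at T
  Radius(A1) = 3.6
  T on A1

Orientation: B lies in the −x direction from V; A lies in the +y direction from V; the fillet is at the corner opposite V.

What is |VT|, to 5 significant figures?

33.419

The virtual corner opposite V is at (-26.000, 24.800). The tangent condition forces HW to be normal to BW and A1 meets TA tangentially, so HT is at right angles to TA, with radius 3.6, so the center H sits 3.6 in from both sides at H = (-22.400, 21.200). That places the tangent points at W = (-26.000, 21.200) on BW and T = (-22.400, 24.800) on TA. Then |VT| = |T − V| = 33.419.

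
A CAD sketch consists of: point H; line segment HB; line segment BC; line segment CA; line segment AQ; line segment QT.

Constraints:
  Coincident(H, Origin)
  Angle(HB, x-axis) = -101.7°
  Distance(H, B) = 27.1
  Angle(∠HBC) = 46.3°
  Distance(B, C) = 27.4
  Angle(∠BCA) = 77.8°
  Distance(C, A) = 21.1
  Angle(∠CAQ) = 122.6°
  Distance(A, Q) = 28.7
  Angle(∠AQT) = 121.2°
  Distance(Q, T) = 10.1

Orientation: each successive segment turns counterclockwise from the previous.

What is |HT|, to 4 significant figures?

30.97

H is at the origin; HB runs at -101.7° with length 27.1, so B = (-5.496, -26.54). ∠HBC = 46.3° gives BC at 32.00° from the x-axis; with |BC| = 27.4, C = (17.74, -12.02). ∠BCA = 77.8° gives CA at 134.2° from the x-axis; with |CA| = 21.1, A = (3.031, 3.110). ∠CAQ = 122.6° gives AQ at -168.4° from the x-axis; with |AQ| = 28.7, Q = (-25.08, -2.661). ∠AQT = 121.2° gives QT at -109.6° from the x-axis; with |QT| = 10.1, T = (-28.47, -12.18). Then |HT| = |T − H| = 30.97.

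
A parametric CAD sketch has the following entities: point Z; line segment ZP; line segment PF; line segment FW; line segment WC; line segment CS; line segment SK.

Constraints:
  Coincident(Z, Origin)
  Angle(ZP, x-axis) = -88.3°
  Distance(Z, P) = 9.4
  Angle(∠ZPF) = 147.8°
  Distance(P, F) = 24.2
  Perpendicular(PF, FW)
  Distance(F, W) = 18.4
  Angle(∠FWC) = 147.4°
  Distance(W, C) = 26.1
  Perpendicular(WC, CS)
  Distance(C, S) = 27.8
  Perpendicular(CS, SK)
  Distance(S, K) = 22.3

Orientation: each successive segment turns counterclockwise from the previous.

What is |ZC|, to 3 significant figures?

39.7

Z is at the origin; ZP runs at -88.3° with length 9.4, so P = (0.279, -9.40). ∠ZPF = 147.8° gives PF at -56.1° from the x-axis; with |PF| = 24.2, F = (13.8, -29.5). The perpendicularity gives FW at right angles to PF, so FW runs at 33.9°; with |FW| = 18.4, W = (29.0, -19.2). ∠FWC = 147.4° gives WC at 66.5° from the x-axis; with |WC| = 26.1, C = (39.5, 4.72). Then |ZC| = |C − Z| = 39.7.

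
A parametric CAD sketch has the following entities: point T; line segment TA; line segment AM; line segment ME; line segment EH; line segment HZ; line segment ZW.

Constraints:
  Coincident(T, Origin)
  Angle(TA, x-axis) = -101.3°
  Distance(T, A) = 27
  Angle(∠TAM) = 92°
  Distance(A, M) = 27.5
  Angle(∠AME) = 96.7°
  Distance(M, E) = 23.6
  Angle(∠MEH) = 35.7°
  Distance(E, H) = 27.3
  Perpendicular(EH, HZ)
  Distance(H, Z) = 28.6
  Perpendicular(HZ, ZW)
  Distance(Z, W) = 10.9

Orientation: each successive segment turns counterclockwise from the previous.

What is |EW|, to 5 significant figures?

32.968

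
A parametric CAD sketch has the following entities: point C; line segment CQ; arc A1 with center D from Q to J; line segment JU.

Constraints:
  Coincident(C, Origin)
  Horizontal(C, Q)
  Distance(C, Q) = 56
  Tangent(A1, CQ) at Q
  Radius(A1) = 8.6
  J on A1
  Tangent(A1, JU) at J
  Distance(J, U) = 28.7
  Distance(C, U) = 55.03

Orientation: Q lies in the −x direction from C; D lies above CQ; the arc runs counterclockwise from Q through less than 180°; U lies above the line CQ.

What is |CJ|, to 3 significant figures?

48.1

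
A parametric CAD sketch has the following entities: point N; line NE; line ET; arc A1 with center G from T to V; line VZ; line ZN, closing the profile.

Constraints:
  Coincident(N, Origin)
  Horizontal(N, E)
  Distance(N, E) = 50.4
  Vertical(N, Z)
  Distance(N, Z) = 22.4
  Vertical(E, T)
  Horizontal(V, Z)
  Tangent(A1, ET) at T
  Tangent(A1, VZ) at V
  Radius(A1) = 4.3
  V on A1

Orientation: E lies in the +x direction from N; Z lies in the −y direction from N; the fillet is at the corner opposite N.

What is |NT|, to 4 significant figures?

53.55

The virtual corner opposite N is at (50.40, -22.40). A1 meets ET tangentially, so GT is at right angles to ET and the tangent condition forces GV to be normal to VZ, with radius 4.3, so the center G sits 4.3 in from both sides at G = (46.10, -18.10). That places the tangent points at T = (50.40, -18.10) on ET and V = (46.10, -22.40) on VZ. Then |NT| = |T − N| = 53.55.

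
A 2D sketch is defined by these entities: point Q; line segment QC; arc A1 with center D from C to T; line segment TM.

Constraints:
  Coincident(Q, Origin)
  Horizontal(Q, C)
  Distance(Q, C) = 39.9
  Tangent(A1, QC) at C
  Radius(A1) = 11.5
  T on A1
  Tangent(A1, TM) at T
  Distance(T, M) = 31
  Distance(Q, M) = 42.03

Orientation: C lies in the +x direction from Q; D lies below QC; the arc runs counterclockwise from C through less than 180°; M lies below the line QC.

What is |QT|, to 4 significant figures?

30.04

Q is at the origin; Q and C share the same y with |QC| = 39.9 and C on the +x side, so C = (39.90, 0.000). Tangency of A1 to QC means the radius DC is perpendicular to QC, so D = C + (0, -11.5) = (39.90, -11.50). Since DT ⟂ TM (tangency), |DM| = √(11.5² + 31.0²) = 33.06 regardless of where T sits on A1. So M lies on both circle(Q, 42.03) and circle(D, 33.06); the below-QC intersection is M = (19.28, -37.35). T is the foot of the tangent from M: T = (28.98, -7.903).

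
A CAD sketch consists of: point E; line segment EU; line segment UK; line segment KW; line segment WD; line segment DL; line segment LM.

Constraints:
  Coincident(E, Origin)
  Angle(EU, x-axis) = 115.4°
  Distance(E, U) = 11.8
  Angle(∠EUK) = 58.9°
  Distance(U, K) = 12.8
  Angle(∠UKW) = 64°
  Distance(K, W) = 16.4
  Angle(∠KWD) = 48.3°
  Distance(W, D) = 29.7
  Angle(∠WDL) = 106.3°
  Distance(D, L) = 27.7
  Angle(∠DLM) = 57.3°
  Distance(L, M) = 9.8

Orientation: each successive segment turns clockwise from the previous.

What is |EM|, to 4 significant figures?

32.27

E is at the origin; EU runs at 115.4° with length 11.8, so U = (-5.061, 10.66). ∠EUK = 58.9° gives UK at -5.700° from the x-axis; with |UK| = 12.8, K = (7.675, 9.388). ∠UKW = 64.0° gives KW at -121.7° from the x-axis; with |KW| = 16.4, W = (-0.9425, -4.565). ∠KWD = 48.3° gives WD at 106.6° from the x-axis; with |WD| = 29.7, D = (-9.427, 23.90). ∠WDL = 106.3° gives DL at 32.90° from the x-axis; with |DL| = 27.7, L = (13.83, 38.94). ∠DLM = 57.3° gives LM at -89.80° from the x-axis; with |LM| = 9.8, M = (13.86, 29.14). Then |EM| = |M − E| = 32.27.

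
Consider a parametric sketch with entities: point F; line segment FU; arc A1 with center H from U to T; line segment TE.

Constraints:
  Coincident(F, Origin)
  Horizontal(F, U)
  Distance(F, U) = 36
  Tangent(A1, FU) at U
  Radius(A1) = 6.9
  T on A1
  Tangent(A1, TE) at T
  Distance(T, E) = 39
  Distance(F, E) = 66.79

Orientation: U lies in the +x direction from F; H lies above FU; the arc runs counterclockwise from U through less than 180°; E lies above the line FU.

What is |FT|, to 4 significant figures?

43.12

Checks: ∠(HU, UF) = 90.00° ✓; |HT| = 6.900 ✓; ∠(HT, TE) = 90.00° ✓; |TE| = 39.00 ✓; |FE| = 66.79 ✓.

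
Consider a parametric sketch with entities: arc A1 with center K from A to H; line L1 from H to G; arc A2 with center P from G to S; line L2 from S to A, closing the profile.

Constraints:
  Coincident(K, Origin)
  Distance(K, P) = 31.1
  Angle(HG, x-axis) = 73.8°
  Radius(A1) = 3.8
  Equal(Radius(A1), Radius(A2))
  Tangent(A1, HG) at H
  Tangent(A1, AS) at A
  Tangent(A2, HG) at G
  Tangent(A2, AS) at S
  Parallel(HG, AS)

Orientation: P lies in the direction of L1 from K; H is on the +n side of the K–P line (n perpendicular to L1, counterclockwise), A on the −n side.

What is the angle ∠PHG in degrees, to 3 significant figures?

6.97°

The slot axis is L1's direction at 73.8°, so u = (cos 73.8°, sin 73.8°) = (0.279, 0.960) and n = (−sin 73.8°, cos 73.8°) = (-0.960, 0.279). K is at the origin and P lies 31.1 along u from K, so P = 31.1·u = (8.68, 29.9). Tangency of A1 to both parallel lines with radius 3.8 puts H and A at K ± 3.8·n: H = (-3.65, 1.06), A = (3.65, -1.06). Equal radii place G and S the same way about P: G = P + 3.8·n = (5.03, 30.9), S = P − 3.8·n = (12.3, 28.8). Then cos ∠PHG = HP·HG / (|HP||HG|), giving 6.97°.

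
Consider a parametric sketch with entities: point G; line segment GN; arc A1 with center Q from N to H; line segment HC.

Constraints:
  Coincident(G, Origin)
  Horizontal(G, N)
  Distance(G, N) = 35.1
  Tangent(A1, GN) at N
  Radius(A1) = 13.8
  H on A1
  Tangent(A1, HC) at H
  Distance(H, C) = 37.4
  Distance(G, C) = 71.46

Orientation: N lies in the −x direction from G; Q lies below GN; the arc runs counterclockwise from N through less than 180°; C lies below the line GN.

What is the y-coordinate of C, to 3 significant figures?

-50.6

Checks: G = (0.00, 0.00) ✓; G.y = 0.00, N.y = 0.00 ✓; |QH| = 13.80 ✓; ∠(QH, HC) = 90.00° ✓; |HC| = 37.40 ✓; |GC| = 71.46 ✓.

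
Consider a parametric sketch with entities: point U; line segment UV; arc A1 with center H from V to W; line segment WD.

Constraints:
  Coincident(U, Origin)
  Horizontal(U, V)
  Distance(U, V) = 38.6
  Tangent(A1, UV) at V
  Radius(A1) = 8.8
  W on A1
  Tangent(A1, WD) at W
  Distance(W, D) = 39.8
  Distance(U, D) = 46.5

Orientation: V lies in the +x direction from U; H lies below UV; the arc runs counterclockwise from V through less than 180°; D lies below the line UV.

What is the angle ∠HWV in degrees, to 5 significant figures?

54.836°

Checks: |UV| = 38.60 ✓; |HW| = 8.800 ✓; ∠(HW, WD) = 90.00° ✓; |WD| = 39.80 ✓; |UD| = 46.50 ✓.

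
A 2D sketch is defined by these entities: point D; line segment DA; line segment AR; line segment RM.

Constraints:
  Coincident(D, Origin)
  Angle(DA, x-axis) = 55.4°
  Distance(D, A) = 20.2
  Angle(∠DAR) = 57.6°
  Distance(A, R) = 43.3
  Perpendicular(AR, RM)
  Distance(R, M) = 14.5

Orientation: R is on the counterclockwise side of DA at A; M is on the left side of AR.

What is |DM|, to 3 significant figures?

32.6

D is at the origin; DA runs at 55.4° with length 20.2, so A = 20.2·(cos 55.4°, sin 55.4°) = (11.5, 16.6). ∠DAR = 57.6°, so AR runs at 55.4° + (180° − 57.6°) = 178° from the x-axis; with |AR| = 43.3, R = A + 43.3·(cos 178°, sin 178°) = (-31.8, 18.3). The perpendicularity gives RM at right angles to AR; with |RM| = 14.5 on the left of AR, M = R + 14.5·(-0.0384, -0.999) = (-32.4, 3.80). Then |DM| = |M − D| = 32.6.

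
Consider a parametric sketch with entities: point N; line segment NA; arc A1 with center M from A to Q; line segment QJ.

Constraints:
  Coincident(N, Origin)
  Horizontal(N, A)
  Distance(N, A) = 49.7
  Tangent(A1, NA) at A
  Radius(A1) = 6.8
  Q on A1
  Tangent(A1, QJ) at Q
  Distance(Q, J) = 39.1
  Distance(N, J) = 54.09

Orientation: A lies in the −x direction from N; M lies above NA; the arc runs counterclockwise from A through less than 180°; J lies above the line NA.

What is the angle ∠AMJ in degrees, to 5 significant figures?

155.19°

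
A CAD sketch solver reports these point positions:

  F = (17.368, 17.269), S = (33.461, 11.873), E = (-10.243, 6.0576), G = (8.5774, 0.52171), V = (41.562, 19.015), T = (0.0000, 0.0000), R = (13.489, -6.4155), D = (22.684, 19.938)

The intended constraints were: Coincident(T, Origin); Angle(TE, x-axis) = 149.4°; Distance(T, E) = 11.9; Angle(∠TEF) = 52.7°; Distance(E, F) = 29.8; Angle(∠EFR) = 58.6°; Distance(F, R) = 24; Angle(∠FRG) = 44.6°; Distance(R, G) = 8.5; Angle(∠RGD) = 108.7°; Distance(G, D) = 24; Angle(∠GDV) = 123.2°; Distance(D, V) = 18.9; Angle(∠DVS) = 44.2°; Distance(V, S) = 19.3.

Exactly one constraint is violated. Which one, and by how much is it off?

Distance(V, S) = 19.3 — off by 8.50.

T = (0.00, 0.00) ✓; TE at 149.4° ✓; |TE| = 11.90 ✓; ∠TEF = 52.70° ✓; |EF| = 29.80 ✓; ∠EFR = 58.60° ✓; |FR| = 24.00 ✓; ∠FRG = 44.60° ✓; |RG| = 8.500 ✓; ∠RGD = 108.7° ✓; |GD| = 24.00 ✓; ∠GDV = 123.2° ✓; |DV| = 18.90 ✓; ∠DVS = 44.20° ✓; |VS| = 10.80 ✗.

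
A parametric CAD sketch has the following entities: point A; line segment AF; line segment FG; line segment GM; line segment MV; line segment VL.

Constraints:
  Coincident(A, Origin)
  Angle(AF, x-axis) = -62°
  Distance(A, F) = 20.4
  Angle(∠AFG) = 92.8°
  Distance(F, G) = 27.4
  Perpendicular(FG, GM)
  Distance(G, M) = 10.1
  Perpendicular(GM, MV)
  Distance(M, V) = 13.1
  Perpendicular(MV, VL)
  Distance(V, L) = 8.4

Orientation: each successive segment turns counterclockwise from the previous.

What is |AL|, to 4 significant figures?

24.14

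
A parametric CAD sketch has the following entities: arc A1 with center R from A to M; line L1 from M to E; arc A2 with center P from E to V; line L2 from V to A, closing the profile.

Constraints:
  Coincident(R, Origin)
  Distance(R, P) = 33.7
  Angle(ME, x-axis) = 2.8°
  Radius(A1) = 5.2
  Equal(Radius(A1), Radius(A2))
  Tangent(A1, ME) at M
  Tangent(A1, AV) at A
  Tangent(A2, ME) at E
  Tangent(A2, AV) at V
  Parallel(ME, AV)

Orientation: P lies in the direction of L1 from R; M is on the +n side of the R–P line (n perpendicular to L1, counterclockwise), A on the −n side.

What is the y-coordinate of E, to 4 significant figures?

6.840

Tangency of A1 to both parallel lines with radius 5.2 puts M and A at R ± 5.2·n: M = (-0.2540, 5.194), A = (0.2540, -5.194). Equal radii place E and V the same way about P: E = P + 5.2·n = (33.41, 6.840), V = P − 5.2·n = (33.91, -3.548). So E.y = 6.840.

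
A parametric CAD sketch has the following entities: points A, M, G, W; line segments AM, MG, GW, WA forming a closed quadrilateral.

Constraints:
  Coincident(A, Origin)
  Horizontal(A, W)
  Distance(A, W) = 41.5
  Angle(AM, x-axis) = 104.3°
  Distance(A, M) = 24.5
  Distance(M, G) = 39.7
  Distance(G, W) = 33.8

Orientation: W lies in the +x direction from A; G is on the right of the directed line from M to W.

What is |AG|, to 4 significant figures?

16.09

A is at the origin; A and W share the same y with |AW| = 41.5 and W in +x, so W = (41.5, 0). AM runs at 104.3° with |AM| = 24.5, so M = (-6.051, 23.74). G is determined by |MG| = 39.7 and |GW| = 33.8 together: it lies at the intersection of circle(M, 39.7) and circle(W, 33.8). With |MW| = 53.15, the foot of the radical line on MW is 30.65 from M and the perpendicular offset is √(39.7² − 30.65²) = 25.23. Taking the right-of-MW solution: G = (10.11, -12.52).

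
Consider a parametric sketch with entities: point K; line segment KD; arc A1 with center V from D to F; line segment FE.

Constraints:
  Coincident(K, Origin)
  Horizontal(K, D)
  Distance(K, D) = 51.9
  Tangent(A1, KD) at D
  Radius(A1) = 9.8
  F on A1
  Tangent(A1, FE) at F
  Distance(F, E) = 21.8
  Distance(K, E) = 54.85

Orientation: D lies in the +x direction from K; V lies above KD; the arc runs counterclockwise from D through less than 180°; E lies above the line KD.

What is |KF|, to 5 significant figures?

61.330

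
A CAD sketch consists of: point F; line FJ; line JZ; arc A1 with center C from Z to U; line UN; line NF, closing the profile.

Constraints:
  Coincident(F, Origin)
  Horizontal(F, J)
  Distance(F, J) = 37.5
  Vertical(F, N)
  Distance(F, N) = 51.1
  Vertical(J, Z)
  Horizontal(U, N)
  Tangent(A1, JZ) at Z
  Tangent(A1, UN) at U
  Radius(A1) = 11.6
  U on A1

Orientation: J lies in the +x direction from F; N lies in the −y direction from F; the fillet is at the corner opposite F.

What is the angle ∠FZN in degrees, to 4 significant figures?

63.68°

The virtual corner opposite F is at (37.50, -51.10). Since A1 is tangent to JZ there, CZ ⟂ JZ and A1 meets UN tangentially, so CU is at right angles to UN, with radius 11.6, so the center C sits 11.6 in from both sides at C = (25.90, -39.50). That places the tangent points at Z = (37.50, -39.50) on JZ and U = (25.90, -51.10) on UN. Then cos ∠FZN = ZF·ZN / (|ZF||ZN|), giving 63.68°.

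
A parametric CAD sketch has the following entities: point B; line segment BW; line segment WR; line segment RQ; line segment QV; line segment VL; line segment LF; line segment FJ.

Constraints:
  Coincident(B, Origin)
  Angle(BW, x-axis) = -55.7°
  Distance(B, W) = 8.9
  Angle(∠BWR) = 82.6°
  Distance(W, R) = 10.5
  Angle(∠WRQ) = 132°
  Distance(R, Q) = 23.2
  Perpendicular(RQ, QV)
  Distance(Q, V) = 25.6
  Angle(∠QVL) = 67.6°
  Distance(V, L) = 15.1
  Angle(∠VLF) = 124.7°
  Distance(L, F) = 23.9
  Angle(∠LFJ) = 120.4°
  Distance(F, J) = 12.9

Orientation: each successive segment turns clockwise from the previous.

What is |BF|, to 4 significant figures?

16.81

∠QVL = 67.6° gives VL at -43.50° from the x-axis; with |VL| = 15.1, L = (-5.824, 9.739). ∠VLF = 124.7° gives LF at -98.80° from the x-axis; with |LF| = 23.9, F = (-9.480, -13.88). Then |BF| = |F − B| = 16.81.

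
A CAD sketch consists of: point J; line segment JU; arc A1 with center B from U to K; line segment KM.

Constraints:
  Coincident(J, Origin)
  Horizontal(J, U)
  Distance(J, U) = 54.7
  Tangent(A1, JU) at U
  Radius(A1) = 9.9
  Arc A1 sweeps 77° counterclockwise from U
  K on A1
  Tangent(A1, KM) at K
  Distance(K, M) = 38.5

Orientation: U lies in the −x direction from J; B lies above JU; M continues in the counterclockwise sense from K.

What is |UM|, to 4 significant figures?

48.75

J is at the origin; J and U share the same y with |JU| = 54.7 and U on the −x side, so U = (-54.70, 0.000). Since A1 is tangent to JU there, BU ⟂ JU, so B = U + (0, 9.9) = (-54.70, 9.900). On A1, U sits at bearing -90° from B; a 77° counterclockwise sweep puts K at bearing -13°, so K = B + 9.9·(cos -13°, sin -13°) = (-45.05, 7.673). A1 meets KM tangentially, so BK is at right angles to KM, so KM runs along (−sin -13°, cos -13°); with |KM| = 38.5, M = (-36.39, 45.19). Then |UM| = |M − U| = 48.75.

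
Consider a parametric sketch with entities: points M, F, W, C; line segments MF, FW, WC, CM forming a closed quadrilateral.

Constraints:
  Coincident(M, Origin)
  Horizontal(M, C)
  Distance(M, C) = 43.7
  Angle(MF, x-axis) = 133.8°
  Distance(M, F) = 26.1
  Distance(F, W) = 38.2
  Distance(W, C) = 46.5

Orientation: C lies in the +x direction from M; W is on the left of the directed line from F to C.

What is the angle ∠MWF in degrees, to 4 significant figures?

38.83°

M is at the origin; M and C share the same y with |MC| = 43.7 and C in +x, so C = (43.7, 0). MF runs at 133.8° with |MF| = 26.1, so F = (-18.06, 18.84). W is determined by |FW| = 38.2 and |WC| = 46.5 together: it lies at the intersection of circle(F, 38.2) and circle(C, 46.5). With |FC| = 64.57, the foot of the radical line on FC is 26.84 from F and the perpendicular offset is √(38.2² − 26.84²) = 27.18. Taking the left-of-FC solution: W = (15.54, 37.00).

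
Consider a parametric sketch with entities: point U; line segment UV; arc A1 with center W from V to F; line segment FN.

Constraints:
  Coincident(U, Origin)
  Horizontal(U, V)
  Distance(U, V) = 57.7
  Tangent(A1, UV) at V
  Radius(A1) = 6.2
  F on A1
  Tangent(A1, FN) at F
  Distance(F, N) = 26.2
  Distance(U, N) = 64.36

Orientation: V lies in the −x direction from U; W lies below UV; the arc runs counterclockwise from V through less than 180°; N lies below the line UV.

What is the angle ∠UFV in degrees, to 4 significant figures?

46.95°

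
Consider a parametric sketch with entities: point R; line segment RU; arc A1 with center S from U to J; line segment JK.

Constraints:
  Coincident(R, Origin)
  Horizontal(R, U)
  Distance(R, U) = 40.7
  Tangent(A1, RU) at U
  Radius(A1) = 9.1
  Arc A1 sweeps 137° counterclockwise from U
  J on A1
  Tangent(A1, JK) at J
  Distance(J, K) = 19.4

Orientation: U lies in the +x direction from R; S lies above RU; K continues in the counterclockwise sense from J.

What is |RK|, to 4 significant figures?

43.71

R is at the origin; R and U share the same y with |RU| = 40.7 and U on the +x side, so U = (40.70, 0.000). Since A1 is tangent to RU there, SU ⟂ RU, so S = U + (0, 9.1) = (40.70, 9.100). On A1, U sits at bearing -90° from S; a 137° counterclockwise sweep puts J at bearing 47°, so J = S + 9.1·(cos 47°, sin 47°) = (46.91, 15.76). The tangent condition forces SJ to be normal to JK, so JK runs along (−sin 47°, cos 47°); with |JK| = 19.4, K = (32.72, 28.99). Then |RK| = |K − R| = 43.71.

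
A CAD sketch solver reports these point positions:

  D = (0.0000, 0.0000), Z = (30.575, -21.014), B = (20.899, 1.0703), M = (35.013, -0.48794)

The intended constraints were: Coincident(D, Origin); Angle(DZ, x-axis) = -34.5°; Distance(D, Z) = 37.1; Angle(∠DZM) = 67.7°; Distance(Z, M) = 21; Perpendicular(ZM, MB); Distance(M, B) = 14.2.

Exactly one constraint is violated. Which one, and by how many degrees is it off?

Perpendicular(ZM, MB) — off by 5.90°.

D = (0.00, 0.00) ✓; DZ at -34.50° ✓; |DZ| = 37.10 ✓; ∠DZM = 67.70° ✓; |ZM| = 21.00 ✓; ∠(ZM, MB) = 95.90° ✗; |MB| = 14.20 ✓.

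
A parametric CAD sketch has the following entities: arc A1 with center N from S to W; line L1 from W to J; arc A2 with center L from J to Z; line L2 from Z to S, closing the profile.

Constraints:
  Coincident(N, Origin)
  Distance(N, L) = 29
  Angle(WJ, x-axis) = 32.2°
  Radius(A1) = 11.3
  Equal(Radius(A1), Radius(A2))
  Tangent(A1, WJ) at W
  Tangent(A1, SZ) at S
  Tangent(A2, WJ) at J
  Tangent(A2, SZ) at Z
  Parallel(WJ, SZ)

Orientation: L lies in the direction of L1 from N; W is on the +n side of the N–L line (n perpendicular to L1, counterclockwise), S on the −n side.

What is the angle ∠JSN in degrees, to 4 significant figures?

52.07°

The slot axis is L1's direction at 32.2°, so u = (cos 32.2°, sin 32.2°) = (0.8462, 0.5329) and n = (−sin 32.2°, cos 32.2°) = (-0.5329, 0.8462). N is at the origin and L lies 29.0 along u from N, so L = 29.0·u = (24.54, 15.45). Tangency of A1 to both parallel lines with radius 11.3 puts W and S at N ± 11.3·n: W = (-6.022, 9.562), S = (6.022, -9.562). Equal radii place J and Z the same way about L: J = L + 11.3·n = (18.52, 25.02), Z = L − 11.3·n = (30.56, 5.891). Then cos ∠JSN = SJ·SN / (|SJ||SN|), giving 52.07°.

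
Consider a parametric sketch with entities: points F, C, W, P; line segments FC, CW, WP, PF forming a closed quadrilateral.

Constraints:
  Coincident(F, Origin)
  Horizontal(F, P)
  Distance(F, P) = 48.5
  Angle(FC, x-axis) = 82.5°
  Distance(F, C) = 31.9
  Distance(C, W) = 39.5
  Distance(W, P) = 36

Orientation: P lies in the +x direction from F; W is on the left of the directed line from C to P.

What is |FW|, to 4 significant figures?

56.21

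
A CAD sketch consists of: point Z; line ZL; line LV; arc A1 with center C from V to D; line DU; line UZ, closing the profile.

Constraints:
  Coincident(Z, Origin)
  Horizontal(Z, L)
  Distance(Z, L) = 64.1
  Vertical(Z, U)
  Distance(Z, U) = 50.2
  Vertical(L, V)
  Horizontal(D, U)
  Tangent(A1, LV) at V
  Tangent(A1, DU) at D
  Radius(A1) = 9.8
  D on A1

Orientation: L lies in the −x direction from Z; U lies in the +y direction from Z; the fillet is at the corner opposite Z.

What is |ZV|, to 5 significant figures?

75.769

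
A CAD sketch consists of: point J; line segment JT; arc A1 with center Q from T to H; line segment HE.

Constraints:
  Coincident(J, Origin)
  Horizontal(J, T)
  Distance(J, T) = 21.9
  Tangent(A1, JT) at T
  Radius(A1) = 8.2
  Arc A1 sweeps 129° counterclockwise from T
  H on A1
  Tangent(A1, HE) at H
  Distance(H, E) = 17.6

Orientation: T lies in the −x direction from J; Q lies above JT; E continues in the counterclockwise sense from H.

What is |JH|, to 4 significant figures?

20.48

J is at the origin; J and T share the same y with |JT| = 21.9 and T on the −x side, so T = (-21.90, 0.000). Since A1 is tangent to JT there, QT ⟂ JT, so Q = T + (0, 8.2) = (-21.90, 8.200). On A1, T sits at bearing -90° from Q; a 129° counterclockwise sweep puts H at bearing 39°, so H = Q + 8.2·(cos 39°, sin 39°) = (-15.53, 13.36). Then |JH| = |H − J| = 20.48.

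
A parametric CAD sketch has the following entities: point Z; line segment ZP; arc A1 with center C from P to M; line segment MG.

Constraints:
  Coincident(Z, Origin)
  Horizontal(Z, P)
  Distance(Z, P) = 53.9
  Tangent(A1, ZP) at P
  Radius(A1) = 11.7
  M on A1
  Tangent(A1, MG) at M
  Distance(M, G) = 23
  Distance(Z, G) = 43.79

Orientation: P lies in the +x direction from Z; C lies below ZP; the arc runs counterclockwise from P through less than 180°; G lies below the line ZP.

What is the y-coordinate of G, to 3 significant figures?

-27.9

Checks: |CM| = 11.70 ✓; ∠(CM, MG) = 90.00° ✓; |MG| = 23.00 ✓; |ZG| = 43.79 ✓.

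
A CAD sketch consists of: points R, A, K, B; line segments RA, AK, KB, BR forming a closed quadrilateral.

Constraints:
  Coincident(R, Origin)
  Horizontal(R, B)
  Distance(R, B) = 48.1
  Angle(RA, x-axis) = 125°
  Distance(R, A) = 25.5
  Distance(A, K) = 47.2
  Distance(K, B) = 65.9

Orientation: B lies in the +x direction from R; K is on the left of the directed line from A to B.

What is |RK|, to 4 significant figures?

59.30

Checks: |AK| = 47.20 ✓; |KB| = 65.90 ✓.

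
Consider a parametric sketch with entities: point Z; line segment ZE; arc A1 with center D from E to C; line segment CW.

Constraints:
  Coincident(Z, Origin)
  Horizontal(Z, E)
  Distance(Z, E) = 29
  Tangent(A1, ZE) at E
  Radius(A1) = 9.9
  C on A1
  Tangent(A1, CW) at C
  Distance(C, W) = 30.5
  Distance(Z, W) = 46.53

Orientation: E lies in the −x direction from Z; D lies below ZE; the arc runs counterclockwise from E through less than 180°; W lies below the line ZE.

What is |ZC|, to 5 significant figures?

40.374

Z is at the origin; ZE is horizontal with |ZE| = 29.0 and E on the −x side, so E = (-29.000, 0.0000). Tangency of A1 to ZE means the radius DE is perpendicular to ZE, so D = E + (0, -9.9) = (-29.000, -9.9000). Since DC ⟂ CW (tangency), |DW| = √(9.9² + 30.5²) = 32.066 regardless of where C sits on A1. So W lies on both circle(Z, 46.53) and circle(D, 32.066); the below-ZE intersection is W = (-21.747, -41.135). C is the foot of the tangent from W: C = (-37.481, -15.007).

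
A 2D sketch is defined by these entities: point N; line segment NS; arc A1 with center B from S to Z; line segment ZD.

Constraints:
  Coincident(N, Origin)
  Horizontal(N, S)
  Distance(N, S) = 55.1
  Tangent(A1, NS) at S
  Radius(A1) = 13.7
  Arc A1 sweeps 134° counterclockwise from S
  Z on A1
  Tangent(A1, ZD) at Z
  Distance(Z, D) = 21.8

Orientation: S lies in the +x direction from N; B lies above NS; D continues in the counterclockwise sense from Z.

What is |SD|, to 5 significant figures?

39.256

N is at the origin; N and S share the same y with |NS| = 55.1 and S on the +x side, so S = (55.100, 0.0000). A1 meets NS tangentially, so BS is at right angles to NS, so B = S + (0, 13.7) = (55.100, 13.700). On A1, S sits at bearing -90° from B; a 134° counterclockwise sweep puts Z at bearing 44°, so Z = B + 13.7·(cos 44°, sin 44°) = (64.955, 23.217). Since A1 is tangent to ZD there, BZ ⟂ ZD, so ZD runs along (−sin 44°, cos 44°); with |ZD| = 21.8, D = (49.811, 38.898). Then |SD| = |D − S| = 39.256.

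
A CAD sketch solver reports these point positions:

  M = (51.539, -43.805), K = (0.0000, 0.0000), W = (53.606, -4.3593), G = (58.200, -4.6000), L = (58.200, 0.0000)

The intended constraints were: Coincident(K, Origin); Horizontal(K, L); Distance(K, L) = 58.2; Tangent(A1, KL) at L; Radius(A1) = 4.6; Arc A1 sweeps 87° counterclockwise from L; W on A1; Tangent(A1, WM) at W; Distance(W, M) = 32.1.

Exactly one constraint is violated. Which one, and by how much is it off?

Distance(W, M) = 32.1 — off by 7.40.

K = (0.00, 0.00) ✓; K.y = 0.00, L.y = 0.00 ✓; |KL| = 58.20 ✓; ∠(GL, LK) = 90.00° ✓; |GL| = 4.600 ✓; bearing(G→W) − bearing(G→L) = 87.00° ✓; |GW| = 4.600 ✓; ∠(GW, WM) = 90.00° ✓; |WM| = 39.50 ✗.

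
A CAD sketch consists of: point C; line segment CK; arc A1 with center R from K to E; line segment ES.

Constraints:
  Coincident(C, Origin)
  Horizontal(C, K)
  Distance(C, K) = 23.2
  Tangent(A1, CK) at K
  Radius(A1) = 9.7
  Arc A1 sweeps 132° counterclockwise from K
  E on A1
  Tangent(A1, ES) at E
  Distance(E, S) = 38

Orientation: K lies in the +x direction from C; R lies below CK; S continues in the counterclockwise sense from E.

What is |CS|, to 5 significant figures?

60.741

On A1, K sits at bearing 90° from R; a 132° counterclockwise sweep puts E at bearing 222°, so E = R + 9.7·(cos 222°, sin 222°) = (15.991, -16.191). Since A1 is tangent to ES there, RE ⟂ ES, so ES runs along (−sin 222°, cos 222°); with |ES| = 38.0, S = (41.418, -44.430). Then |CS| = |S − C| = 60.741.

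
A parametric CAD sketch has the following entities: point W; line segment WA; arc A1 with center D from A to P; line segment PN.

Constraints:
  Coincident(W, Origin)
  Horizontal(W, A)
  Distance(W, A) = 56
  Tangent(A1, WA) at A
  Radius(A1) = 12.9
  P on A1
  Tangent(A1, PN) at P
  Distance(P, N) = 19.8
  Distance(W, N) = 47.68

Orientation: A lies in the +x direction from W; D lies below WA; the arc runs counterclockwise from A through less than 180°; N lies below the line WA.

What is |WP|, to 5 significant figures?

44.585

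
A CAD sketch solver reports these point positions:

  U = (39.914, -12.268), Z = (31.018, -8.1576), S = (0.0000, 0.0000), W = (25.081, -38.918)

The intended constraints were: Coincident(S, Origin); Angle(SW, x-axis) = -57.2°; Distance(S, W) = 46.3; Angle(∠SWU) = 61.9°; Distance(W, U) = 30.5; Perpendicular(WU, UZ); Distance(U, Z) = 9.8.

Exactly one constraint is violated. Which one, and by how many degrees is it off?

Perpendicular(WU, UZ) — off by 4.30°.

S = (0.00, 0.00) ✓; SW at -57.20° ✓; |SW| = 46.30 ✓; ∠SWU = 61.90° ✓; |WU| = 30.50 ✓; ∠(WU, UZ) = 94.30° ✗; |UZ| = 9.800 ✓.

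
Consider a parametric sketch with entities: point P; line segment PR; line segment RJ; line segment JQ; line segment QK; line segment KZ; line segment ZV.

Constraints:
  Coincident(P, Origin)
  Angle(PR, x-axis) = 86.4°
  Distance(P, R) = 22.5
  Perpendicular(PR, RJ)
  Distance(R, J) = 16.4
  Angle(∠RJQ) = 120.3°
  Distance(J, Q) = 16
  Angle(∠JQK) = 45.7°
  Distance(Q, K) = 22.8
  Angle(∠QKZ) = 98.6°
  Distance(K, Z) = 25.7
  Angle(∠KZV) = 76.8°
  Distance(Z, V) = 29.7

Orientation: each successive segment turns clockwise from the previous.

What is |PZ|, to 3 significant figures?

40.1

∠JQK = 45.7° gives QK at 162° from the x-axis; with |QK| = 22.8, K = (3.24, 14.0). ∠QKZ = 98.6° gives KZ at 81.0° from the x-axis; with |KZ| = 25.7, Z = (7.26, 39.4). Then |PZ| = |Z − P| = 40.1.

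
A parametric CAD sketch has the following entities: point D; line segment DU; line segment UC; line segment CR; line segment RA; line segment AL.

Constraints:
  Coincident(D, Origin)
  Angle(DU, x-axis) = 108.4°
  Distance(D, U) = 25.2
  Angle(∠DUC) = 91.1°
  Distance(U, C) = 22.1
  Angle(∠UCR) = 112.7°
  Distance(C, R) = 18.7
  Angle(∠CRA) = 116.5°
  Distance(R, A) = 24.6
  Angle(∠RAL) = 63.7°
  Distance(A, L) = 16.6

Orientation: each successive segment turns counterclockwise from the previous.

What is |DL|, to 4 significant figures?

8.607

D is at the origin; DU runs at 108.4° with length 25.2, so U = (-7.954, 23.91). ∠DUC = 91.1° gives UC at -162.7° from the x-axis; with |UC| = 22.1, C = (-29.05, 17.34). ∠UCR = 112.7° gives CR at -95.40° from the x-axis; with |CR| = 18.7, R = (-30.81, -1.277). ∠CRA = 116.5° gives RA at -31.90° from the x-axis; with |RA| = 24.6, A = (-9.930, -14.28). ∠RAL = 63.7° gives AL at 84.40° from the x-axis; with |AL| = 16.6, L = (-8.310, 2.244). Then |DL| = |L − D| = 8.607.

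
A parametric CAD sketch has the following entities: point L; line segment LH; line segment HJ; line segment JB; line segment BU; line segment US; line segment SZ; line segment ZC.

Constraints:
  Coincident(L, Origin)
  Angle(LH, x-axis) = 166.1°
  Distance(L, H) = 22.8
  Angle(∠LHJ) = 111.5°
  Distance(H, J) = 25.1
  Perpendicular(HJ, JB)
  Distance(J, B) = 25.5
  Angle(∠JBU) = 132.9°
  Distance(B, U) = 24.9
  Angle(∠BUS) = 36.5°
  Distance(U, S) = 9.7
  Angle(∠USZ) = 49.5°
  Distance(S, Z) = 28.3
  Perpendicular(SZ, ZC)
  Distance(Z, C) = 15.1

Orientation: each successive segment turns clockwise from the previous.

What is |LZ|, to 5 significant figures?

48.441

L is at the origin; LH runs at 166.1° with length 22.8, so H = (-22.132, 5.4772). ∠LHJ = 111.5° gives HJ at 97.600° from the x-axis; with |HJ| = 25.1, J = (-25.452, 30.357). HJ ⟂ JB, so JB runs at 7.6000°; with |JB| = 25.5, B = (-0.17597, 33.729). ∠JBU = 132.9° gives BU at -39.500° from the x-axis; with |BU| = 24.9, U = (19.037, 17.891). ∠BUS = 36.5° gives US at 177.00° from the x-axis; with |US| = 9.7, S = (9.3508, 18.399). ∠USZ = 49.5° gives SZ at 46.500° from the x-axis; with |SZ| = 28.3, Z = (28.831, 38.927). Then |LZ| = |Z − L| = 48.441.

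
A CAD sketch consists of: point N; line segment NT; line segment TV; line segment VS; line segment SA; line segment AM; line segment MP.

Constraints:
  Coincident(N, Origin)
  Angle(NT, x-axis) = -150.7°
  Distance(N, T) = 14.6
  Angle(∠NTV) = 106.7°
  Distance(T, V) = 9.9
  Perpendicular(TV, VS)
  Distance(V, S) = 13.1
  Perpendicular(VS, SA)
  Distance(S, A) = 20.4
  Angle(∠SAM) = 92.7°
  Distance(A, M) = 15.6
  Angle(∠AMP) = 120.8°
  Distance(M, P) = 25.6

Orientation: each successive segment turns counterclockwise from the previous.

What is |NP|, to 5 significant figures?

33.777

N is at the origin; NT runs at -150.7° with length 14.6, so T = (-12.732, -7.1450). ∠NTV = 106.7° gives TV at -77.400° from the x-axis; with |TV| = 9.9, V = (-10.573, -16.807). TV ⟂ VS, so VS runs at 12.600°; with |VS| = 13.1, S = (2.2119, -13.949). VS ⟂ SA, so SA runs at 102.60°; with |SA| = 20.4, A = (-2.2382, 5.9598). ∠SAM = 92.7° gives AM at -170.10° from the x-axis; with |AM| = 15.6, M = (-17.606, 3.2777). ∠AMP = 120.8° gives MP at -110.90° from the x-axis; with |MP| = 25.6, P = (-26.738, -20.638). Then |NP| = |P − N| = 33.777.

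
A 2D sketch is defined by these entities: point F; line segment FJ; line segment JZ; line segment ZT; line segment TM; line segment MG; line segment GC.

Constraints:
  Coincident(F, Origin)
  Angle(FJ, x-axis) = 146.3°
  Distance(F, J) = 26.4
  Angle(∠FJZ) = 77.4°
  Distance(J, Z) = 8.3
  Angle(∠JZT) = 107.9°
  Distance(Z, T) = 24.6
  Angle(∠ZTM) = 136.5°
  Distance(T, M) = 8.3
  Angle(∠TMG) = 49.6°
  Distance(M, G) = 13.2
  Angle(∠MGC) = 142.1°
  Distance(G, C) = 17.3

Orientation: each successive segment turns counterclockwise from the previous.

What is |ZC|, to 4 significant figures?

3.435

F is at the origin; FJ runs at 146.3° with length 26.4, so J = (-21.96, 14.65). ∠FJZ = 77.4° gives JZ at -111.1° from the x-axis; with |JZ| = 8.3, Z = (-24.95, 6.904). ∠JZT = 107.9° gives ZT at -39.00° from the x-axis; with |ZT| = 24.6, T = (-5.834, -8.577). ∠ZTM = 136.5° gives TM at 4.500° from the x-axis; with |TM| = 8.3, M = (2.441, -7.926). ∠TMG = 49.6° gives MG at 134.9° from the x-axis; with |MG| = 13.2, G = (-6.877, 1.424). ∠MGC = 142.1° gives GC at 172.8° from the x-axis; with |GC| = 17.3, C = (-24.04, 3.593). Then |ZC| = |C − Z| = 3.435.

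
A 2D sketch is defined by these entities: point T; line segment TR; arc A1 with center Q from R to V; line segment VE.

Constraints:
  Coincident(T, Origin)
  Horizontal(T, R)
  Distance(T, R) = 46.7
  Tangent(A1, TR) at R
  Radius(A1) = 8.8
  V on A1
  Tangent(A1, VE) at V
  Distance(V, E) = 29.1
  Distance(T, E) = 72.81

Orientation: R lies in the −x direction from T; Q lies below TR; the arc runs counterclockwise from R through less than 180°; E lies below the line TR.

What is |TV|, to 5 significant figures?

55.296

T is at the origin; TR is horizontal with |TR| = 46.7 and R on the −x side, so R = (-46.700, 0.0000). Tangency of A1 to TR means the radius QR is perpendicular to TR, so Q = R + (0, -8.8) = (-46.700, -8.8000). Since QV ⟂ VE (tangency), |QE| = √(8.8² + 29.1²) = 30.401 regardless of where V sits on A1. So E lies on both circle(T, 72.81) and circle(Q, 30.401); the below-TR intersection is E = (-64.779, -33.242). V is the foot of the tangent from E: V = (-54.987, -5.8389).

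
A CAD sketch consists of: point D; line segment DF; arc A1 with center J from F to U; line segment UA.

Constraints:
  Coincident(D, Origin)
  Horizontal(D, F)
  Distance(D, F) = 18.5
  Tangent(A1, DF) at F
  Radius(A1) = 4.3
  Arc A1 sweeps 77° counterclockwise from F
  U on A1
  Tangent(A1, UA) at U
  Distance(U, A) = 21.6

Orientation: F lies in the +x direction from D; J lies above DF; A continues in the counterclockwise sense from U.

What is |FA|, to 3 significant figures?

26.0

D is at the origin; D and F share the same y with |DF| = 18.5 and F on the +x side, so F = (18.5, 0.00). A1 meets DF tangentially, so JF is at right angles to DF, so J = F + (0, 4.3) = (18.5, 4.30). On A1, F sits at bearing -90° from J; a 77° counterclockwise sweep puts U at bearing -13°, so U = J + 4.3·(cos -13°, sin -13°) = (22.7, 3.33). The tangent condition forces JU to be normal to UA, so UA runs along (−sin -13°, cos -13°); with |UA| = 21.6, A = (27.5, 24.4). Then |FA| = |A − F| = 26.0.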